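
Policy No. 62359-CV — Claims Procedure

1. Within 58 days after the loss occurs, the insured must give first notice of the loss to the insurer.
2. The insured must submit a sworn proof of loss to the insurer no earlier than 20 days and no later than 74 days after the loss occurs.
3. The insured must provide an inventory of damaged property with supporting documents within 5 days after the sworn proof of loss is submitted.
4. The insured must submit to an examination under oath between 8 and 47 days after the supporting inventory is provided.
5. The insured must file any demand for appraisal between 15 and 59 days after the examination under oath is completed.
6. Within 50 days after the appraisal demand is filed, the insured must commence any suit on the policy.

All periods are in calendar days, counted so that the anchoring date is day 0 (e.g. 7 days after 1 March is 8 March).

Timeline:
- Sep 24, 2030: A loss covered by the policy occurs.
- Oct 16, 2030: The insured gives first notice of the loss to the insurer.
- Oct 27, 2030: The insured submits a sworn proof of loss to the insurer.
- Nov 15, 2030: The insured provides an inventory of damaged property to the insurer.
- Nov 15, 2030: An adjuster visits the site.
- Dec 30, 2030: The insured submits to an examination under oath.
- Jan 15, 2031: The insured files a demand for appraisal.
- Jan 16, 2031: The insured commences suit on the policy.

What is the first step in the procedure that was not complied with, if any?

(1) due by Sep 24, 2030 + 58 days = Nov 21, 2030; done Oct 16, 2030 — timely.
(2) the permitted window runs from Sep 24, 2030 + 20 = Oct 14, 2030 to Sep 24, 2030 + 74 = Dec 7, 2030; Oct 27, 2030 falls inside that range.
(3) due by Oct 27, 2030 + 5 days = Nov 1, 2030; done Nov 15, 2030 — 14 days late.
Later steps need not be reached.

Step 3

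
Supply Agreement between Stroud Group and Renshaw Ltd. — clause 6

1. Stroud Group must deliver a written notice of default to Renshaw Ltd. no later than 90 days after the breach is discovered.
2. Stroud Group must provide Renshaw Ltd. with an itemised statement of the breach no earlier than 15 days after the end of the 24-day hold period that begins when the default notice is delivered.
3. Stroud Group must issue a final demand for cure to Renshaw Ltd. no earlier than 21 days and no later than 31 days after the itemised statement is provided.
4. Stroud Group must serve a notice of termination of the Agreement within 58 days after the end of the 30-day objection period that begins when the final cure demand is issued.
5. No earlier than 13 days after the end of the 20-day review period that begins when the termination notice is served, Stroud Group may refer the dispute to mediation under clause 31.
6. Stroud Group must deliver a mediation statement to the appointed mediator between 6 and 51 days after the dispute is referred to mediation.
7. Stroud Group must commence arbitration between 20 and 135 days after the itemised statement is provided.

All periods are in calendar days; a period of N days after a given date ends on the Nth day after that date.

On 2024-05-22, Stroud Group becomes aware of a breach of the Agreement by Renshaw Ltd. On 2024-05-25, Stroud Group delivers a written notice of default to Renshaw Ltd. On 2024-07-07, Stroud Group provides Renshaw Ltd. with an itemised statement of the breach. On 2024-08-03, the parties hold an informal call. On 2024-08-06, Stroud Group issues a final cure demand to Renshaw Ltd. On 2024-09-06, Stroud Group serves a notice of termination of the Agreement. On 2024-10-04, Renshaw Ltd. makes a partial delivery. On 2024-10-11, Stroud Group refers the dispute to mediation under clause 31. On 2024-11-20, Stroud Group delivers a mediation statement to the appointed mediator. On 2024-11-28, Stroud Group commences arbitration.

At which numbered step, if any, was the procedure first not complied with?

Step 7

Step 1: 90 days after 2024-05-22 (when the breach is discovered) is 2024-08-20; done 2024-05-25 — timely.
Step 2: the earliest permitted date is 15 days after 2024-06-18 (end of the 24-day hold period, which began when the default notice is delivered on 2024-05-25), i.e. 2024-07-03; done 2024-07-07, after the minimum wait.
Step 3: the window is 21–31 days after 2024-07-07 (when the itemised statement is provided), so 2024-07-28 through 2024-08-07; done 2024-08-06 — within the window.
Step 4: 58 days after 2024-09-05 (end of the 30-day objection period, which began when the final cure demand is issued on 2024-08-06) is 2024-11-02; done 2024-09-06 — timely.
Step 5: the earliest permitted date is 13 days after 2024-09-26 (end of the 20-day review period, which began when the termination notice is served on 2024-09-06), i.e. 2024-10-09; 2024-10-11 is on or after that date.
Step 6: the window is 6–51 days after 2024-10-11 (when the dispute is referred to mediation), so 2024-10-17 through 2024-12-01; 2024-11-20 falls inside that range.
Step 7: the window is 20–135 days after 2024-07-07 (when the itemised statement is provided), so 2024-07-27 through 2024-11-19; 2024-11-28 is 9 days past the end of the window.
No need to go further; step 7 was not satisfied.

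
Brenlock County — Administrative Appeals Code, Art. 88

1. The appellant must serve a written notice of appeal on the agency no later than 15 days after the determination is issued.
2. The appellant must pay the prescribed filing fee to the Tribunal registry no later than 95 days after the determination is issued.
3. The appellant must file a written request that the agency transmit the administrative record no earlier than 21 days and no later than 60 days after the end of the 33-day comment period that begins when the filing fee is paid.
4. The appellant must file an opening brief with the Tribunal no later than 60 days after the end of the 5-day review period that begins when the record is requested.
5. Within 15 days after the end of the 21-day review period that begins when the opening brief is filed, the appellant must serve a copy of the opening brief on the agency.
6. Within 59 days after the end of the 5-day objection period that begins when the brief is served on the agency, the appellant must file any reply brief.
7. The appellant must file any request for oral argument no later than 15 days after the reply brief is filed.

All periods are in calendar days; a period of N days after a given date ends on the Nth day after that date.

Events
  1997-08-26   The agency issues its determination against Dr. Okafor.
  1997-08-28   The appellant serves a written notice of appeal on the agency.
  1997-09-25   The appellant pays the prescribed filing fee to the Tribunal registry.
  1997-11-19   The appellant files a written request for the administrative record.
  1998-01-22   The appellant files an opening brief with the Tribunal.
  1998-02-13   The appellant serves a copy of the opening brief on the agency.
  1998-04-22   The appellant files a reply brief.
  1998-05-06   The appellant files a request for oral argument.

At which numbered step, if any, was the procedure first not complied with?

Step 6

Step 1: 15 days after 1997-08-26 (when the determination is issued) is 1997-09-10; 1997-08-28 is within that limit.
Step 2: 95 days after 1997-08-26 (when the determination is issued) is 1997-11-29; completed 1997-09-25, before the deadline.
Step 3: the window is 21–60 days after 1997-10-28 (end of the 33-day comment period, which began when the filing fee is paid on 1997-09-25), so 1997-11-18 through 1997-12-27; done 1997-11-19, which is between those dates.
Step 4: 60 days after 1997-11-24 (end of the 5-day review period, which began when the record is requested on 1997-11-19) is 1998-01-23; done 1998-01-22 — timely.
Step 5: 15 days after 1998-02-12 (end of the 21-day review period, which began when the opening brief is filed on 1998-01-22) is 1998-02-27; 1998-02-13 is within that limit.
Step 6: 59 days after 1998-02-18 (end of the 5-day objection period, which began when the brief is served on the agency on 1998-02-13) is 1998-04-18; not done until 1998-04-22, 4 days after the deadline.
Later steps need not be reached.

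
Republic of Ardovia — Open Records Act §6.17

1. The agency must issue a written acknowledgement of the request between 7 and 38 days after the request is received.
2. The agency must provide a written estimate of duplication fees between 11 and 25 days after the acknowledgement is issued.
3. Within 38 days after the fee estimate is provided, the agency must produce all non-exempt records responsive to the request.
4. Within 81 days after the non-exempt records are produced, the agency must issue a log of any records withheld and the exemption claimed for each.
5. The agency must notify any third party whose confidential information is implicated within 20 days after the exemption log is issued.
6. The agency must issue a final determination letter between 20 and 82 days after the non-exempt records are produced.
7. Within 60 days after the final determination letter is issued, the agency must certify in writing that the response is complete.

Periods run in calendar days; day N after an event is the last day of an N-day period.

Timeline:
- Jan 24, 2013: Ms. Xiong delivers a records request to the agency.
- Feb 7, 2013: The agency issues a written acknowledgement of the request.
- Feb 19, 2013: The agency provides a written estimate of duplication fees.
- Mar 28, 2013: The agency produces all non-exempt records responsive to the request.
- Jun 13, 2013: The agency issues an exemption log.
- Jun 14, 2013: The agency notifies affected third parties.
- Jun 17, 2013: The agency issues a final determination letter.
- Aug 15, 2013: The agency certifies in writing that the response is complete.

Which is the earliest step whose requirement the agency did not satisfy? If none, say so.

None — every step was satisfied

(1) the permitted window runs from Jan 24, 2013 + 7 = Jan 31, 2013 to Jan 24, 2013 + 38 = Mar 3, 2013; done Feb 7, 2013 — within the window.
(2) the permitted window runs from Feb 7, 2013 + 11 = Feb 18, 2013 to Feb 7, 2013 + 25 = Mar 4, 2013; done Feb 19, 2013 — within the window.
(3) due by Feb 19, 2013 + 38 days = Mar 29, 2013; Mar 28, 2013 is within that limit.
(4) due by Mar 28, 2013 + 81 days = Jun 17, 2013; done Jun 13, 2013 — timely.
(5) due by Jun 13, 2013 + 20 days = Jul 3, 2013; done Jun 14, 2013 — timely.
(6) the permitted window runs from Mar 28, 2013 + 20 = Apr 17, 2013 to Mar 28, 2013 + 82 = Jun 18, 2013; Jun 17, 2013 falls inside that range.
(7) due by Jun 17, 2013 + 60 days = Aug 16, 2013; Aug 15, 2013 is within that limit.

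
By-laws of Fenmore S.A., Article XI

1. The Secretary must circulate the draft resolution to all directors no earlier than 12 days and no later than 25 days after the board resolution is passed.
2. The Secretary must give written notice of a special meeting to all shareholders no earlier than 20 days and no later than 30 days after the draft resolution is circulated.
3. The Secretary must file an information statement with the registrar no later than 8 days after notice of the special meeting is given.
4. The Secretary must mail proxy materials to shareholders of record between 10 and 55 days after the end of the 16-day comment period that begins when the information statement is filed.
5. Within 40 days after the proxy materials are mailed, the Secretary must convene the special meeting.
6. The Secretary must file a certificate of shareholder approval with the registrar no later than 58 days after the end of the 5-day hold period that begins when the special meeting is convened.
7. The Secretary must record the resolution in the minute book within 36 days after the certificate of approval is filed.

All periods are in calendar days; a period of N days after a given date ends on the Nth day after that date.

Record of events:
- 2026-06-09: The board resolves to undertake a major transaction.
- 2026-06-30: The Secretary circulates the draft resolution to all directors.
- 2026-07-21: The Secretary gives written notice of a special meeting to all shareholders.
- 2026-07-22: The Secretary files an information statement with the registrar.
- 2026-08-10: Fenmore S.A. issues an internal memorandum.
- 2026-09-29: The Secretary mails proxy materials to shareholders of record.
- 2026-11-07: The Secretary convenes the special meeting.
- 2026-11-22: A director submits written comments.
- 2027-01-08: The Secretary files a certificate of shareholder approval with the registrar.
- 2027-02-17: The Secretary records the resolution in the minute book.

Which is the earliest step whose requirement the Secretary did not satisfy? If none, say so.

Step 7

Step 1 — 12 and 25 days from 2026-06-09 (when the board resolution is passed) are 2026-06-21 and 2026-07-04 respectively; done 2026-06-30, which is between those dates.
Step 2 — 20 and 30 days from 2026-06-30 (when the draft resolution is circulated) are 2026-07-20 and 2026-07-30 respectively; done 2026-07-21 — within the window.
Step 3 — counting 8 days from 2026-07-21 (when notice of the special meeting is given) gives a deadline of 2026-07-29; 2026-07-22 is within that limit.
Step 4 — 10 and 55 days from 2026-08-07 (end of the 16-day comment period, which began when the information statement is filed on 2026-07-22) are 2026-08-17 and 2026-10-01 respectively; 2026-09-29 falls inside that range.
Step 5 — counting 40 days from 2026-09-29 (when the proxy materials are mailed) gives a deadline of 2026-11-08; 2026-11-07 is within that limit.
Step 6 — counting 58 days from 2026-11-12 (end of the 5-day hold period, which began when the special meeting is convened on 2026-11-07) gives a deadline of 2027-01-09; done 2027-01-08 — timely.
Step 7 — counting 36 days from 2027-01-08 (when the certificate of approval is filed) gives a deadline of 2027-02-13; done 2027-02-17 — 4 days late.
No need to go further; step 7 was not satisfied.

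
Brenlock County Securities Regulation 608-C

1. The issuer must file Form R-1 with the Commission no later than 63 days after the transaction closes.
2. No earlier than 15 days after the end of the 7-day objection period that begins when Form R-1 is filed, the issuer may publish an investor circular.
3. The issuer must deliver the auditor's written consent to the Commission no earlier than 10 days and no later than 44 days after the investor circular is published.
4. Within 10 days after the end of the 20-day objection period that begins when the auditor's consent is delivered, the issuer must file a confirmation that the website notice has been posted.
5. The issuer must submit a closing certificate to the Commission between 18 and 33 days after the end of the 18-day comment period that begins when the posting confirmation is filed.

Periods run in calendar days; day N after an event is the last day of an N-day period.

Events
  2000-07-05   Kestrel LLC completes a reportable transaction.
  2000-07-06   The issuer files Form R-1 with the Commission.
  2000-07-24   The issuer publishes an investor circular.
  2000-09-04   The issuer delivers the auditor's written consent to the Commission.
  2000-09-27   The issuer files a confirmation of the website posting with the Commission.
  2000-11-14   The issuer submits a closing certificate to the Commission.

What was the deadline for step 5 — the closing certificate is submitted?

The posting confirmation is filed on 2000-09-27; the 18-day comment period therefore ends 2000-10-15, and step 5 runs from that date. The window is 18–33 days after 2000-10-15; it closes on 2000-11-17.

2000-11-17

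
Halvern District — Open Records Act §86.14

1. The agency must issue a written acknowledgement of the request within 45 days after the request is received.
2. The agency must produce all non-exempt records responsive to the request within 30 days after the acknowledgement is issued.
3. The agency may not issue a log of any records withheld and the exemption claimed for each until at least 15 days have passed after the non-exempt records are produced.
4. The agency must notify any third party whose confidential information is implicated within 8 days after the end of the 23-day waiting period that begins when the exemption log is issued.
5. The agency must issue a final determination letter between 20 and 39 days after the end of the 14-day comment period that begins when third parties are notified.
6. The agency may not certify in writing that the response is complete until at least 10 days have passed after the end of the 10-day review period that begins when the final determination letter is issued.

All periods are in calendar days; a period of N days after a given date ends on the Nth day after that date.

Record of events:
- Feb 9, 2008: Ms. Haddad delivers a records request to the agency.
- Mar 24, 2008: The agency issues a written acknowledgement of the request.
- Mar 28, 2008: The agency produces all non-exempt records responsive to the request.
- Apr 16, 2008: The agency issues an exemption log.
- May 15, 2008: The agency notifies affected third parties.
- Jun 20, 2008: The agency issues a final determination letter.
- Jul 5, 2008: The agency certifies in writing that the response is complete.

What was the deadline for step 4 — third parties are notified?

May 17, 2008

The exemption log is issued on Apr 16, 2008; the 23-day waiting period therefore ends May 9, 2008, and step 4 runs from that date. 8 days after May 9, 2008 is May 17, 2008.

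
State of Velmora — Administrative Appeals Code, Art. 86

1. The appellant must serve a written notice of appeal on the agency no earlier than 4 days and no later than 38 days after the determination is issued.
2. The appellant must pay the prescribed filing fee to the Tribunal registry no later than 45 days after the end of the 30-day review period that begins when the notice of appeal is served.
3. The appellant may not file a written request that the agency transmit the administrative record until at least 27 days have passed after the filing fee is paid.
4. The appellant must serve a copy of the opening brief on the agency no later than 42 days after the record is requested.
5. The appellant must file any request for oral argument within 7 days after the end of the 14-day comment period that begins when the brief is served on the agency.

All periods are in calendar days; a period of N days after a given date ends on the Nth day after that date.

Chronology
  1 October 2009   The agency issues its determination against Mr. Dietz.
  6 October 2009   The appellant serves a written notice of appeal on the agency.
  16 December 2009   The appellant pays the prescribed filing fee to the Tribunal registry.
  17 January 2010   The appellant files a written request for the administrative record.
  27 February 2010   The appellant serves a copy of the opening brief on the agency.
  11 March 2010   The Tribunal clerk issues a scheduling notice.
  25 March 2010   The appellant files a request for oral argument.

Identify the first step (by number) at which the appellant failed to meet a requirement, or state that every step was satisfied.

(1) the permitted window runs from 1 October 2009 + 4 = 5 October 2009 to 1 October 2009 + 38 = 8 November 2009; done 6 October 2009, which is between those dates.
(2) due by 5 November 2009 + 45 days = 20 December 2009; 16 December 2009 is within that limit.
(3) permitted from 16 December 2009 + 27 days = 12 January 2010 onward; done 17 January 2010 — permitted.
(4) due by 17 January 2010 + 42 days = 28 February 2010; 27 February 2010 is within that limit.
(5) due by 13 March 2010 + 7 days = 20 March 2010; done 25 March 2010 — 5 days late.
The procedure was therefore not followed at step 5.

Step 5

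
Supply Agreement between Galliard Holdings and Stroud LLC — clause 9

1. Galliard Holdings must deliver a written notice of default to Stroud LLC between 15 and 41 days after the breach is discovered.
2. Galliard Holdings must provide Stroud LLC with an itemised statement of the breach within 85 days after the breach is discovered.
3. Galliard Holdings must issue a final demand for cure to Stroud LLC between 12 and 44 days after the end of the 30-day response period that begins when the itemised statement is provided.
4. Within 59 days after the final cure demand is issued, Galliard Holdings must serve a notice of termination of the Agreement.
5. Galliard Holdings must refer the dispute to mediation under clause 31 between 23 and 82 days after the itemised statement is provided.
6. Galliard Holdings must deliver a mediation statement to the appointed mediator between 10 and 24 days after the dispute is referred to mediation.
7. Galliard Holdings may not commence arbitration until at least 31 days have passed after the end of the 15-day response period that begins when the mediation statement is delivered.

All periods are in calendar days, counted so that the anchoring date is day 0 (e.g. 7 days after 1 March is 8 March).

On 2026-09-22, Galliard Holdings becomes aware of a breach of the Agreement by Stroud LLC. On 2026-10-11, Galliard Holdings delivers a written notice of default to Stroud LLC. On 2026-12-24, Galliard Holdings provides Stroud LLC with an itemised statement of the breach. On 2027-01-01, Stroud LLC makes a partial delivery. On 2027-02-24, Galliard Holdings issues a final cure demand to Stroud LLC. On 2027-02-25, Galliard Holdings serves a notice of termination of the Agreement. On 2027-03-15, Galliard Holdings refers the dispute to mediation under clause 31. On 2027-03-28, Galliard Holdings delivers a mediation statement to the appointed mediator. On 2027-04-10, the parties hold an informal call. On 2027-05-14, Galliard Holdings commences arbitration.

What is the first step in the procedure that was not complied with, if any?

(1) the permitted window runs from 2026-09-22 + 15 = 2026-10-07 to 2026-09-22 + 41 = 2026-11-02; done 2026-10-11, which is between those dates.
(2) due by 2026-09-22 + 85 days = 2026-12-16; done 2026-12-24 — 8 days late.

Step 2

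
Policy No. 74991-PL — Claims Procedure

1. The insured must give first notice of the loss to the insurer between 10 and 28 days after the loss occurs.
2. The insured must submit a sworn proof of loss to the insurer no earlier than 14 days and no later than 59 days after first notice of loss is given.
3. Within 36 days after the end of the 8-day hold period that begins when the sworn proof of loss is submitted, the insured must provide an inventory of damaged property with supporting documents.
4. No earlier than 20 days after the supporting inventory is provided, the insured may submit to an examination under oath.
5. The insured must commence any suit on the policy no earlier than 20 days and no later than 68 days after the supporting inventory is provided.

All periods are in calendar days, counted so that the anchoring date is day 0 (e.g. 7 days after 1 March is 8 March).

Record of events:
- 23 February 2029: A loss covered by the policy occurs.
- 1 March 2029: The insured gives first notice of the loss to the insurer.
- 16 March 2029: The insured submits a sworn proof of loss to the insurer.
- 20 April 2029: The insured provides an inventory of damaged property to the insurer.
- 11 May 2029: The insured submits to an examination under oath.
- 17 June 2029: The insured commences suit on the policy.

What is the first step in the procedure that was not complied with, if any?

Step 1: the window is 10–28 days after 23 February 2029 (when the loss occurs), so 5 March 2029 through 23 March 2029; done 1 March 2029 — 4 days before the window opened.
That is the first point of non-compliance.

Step 1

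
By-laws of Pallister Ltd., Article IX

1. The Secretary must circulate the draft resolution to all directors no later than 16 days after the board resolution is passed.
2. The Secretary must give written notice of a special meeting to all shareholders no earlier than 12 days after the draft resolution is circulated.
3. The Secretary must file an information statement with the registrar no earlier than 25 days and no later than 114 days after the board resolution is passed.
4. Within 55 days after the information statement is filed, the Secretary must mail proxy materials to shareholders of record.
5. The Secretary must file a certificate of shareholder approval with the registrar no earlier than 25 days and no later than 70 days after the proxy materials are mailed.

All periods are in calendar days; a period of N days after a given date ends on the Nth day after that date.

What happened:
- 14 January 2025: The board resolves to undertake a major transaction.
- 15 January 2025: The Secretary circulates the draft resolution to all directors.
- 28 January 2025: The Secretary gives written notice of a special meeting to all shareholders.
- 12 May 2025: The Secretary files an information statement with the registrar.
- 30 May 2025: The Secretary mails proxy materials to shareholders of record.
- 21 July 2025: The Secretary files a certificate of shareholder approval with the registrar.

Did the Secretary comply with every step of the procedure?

(1) due by 14 January 2025 + 16 days = 30 January 2025; completed 15 January 2025, before the deadline.
(2) permitted from 15 January 2025 + 12 days = 27 January 2025 onward; done 28 January 2025 — permitted.
(3) the permitted window runs from 14 January 2025 + 25 = 8 February 2025 to 14 January 2025 + 114 = 8 May 2025; 12 May 2025 is 4 days past the end of the window.
No need to go further; step 3 was not satisfied.

No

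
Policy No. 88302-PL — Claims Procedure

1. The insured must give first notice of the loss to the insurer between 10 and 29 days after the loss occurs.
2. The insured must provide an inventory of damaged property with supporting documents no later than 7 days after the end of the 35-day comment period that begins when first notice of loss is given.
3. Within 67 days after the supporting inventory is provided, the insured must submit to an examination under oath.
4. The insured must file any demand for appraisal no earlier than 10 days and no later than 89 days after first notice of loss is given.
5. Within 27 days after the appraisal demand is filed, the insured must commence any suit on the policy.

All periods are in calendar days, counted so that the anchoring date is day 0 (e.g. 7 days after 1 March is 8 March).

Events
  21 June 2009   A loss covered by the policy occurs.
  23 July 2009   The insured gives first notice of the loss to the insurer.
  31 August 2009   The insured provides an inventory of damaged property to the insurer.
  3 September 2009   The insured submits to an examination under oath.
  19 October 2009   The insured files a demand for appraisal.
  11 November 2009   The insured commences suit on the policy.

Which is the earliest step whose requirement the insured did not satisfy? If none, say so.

Step 1

(1) the permitted window runs from 21 June 2009 + 10 = 1 July 2009 to 21 June 2009 + 29 = 20 July 2009; 23 July 2009 is 3 days past the end of the window.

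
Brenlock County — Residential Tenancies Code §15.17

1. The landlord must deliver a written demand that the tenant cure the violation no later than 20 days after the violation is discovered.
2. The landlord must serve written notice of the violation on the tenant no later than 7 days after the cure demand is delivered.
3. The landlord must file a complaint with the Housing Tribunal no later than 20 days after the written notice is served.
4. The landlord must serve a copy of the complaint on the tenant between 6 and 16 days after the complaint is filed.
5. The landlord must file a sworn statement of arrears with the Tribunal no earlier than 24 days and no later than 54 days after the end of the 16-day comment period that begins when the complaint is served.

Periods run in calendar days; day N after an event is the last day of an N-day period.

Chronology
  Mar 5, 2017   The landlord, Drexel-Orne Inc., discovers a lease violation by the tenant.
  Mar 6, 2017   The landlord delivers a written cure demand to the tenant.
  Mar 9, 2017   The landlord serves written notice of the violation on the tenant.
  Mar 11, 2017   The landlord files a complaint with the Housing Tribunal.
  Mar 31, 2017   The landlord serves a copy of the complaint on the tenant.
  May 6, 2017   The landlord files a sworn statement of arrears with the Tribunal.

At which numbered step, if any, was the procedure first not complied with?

Step 1: 20 days after Mar 5, 2017 (when the violation is discovered) is Mar 25, 2017; Mar 6, 2017 is within that limit.
Step 2: 7 days after Mar 6, 2017 (when the cure demand is delivered) is Mar 13, 2017; done Mar 9, 2017 — timely.
Step 3: 20 days after Mar 9, 2017 (when the written notice is served) is Mar 29, 2017; done Mar 11, 2017 — timely.
Step 4: the window is 6–16 days after Mar 11, 2017 (when the complaint is filed), so Mar 17, 2017 through Mar 27, 2017; Mar 31, 2017 is 4 days past the end of the window.
No need to go further; step 4 was not satisfied.

Step 4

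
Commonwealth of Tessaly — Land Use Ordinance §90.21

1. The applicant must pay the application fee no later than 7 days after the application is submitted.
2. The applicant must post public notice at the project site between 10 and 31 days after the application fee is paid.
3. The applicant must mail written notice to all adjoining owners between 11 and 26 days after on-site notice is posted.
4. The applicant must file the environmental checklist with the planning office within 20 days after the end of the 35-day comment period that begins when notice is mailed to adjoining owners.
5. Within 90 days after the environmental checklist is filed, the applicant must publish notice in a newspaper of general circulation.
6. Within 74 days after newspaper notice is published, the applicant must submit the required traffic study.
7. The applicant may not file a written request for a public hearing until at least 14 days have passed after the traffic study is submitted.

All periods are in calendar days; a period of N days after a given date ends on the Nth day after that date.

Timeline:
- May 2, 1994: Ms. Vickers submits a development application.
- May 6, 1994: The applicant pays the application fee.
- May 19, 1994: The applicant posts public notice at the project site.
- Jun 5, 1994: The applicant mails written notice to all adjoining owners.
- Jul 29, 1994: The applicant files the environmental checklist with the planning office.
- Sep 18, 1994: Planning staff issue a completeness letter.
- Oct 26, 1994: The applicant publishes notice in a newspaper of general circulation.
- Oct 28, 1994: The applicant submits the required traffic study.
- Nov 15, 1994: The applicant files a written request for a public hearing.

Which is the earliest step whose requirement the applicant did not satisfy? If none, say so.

(1) due by May 2, 1994 + 7 days = May 9, 1994; May 6, 1994 is within that limit.
(2) the permitted window runs from May 6, 1994 + 10 = May 16, 1994 to May 6, 1994 + 31 = Jun 6, 1994; May 19, 1994 falls inside that range.
(3) the permitted window runs from May 19, 1994 + 11 = May 30, 1994 to May 19, 1994 + 26 = Jun 14, 1994; Jun 5, 1994 falls inside that range.
(4) due by Jul 10, 1994 + 20 days = Jul 30, 1994; completed Jul 29, 1994, before the deadline.
(5) due by Jul 29, 1994 + 90 days = Oct 27, 1994; Oct 26, 1994 is within that limit.
(6) due by Oct 26, 1994 + 74 days = Jan 8, 1995; completed Oct 28, 1994, before the deadline.
(7) permitted from Oct 28, 1994 + 14 days = Nov 11, 1994 onward; done Nov 15, 1994 — permitted.

None — every step was satisfied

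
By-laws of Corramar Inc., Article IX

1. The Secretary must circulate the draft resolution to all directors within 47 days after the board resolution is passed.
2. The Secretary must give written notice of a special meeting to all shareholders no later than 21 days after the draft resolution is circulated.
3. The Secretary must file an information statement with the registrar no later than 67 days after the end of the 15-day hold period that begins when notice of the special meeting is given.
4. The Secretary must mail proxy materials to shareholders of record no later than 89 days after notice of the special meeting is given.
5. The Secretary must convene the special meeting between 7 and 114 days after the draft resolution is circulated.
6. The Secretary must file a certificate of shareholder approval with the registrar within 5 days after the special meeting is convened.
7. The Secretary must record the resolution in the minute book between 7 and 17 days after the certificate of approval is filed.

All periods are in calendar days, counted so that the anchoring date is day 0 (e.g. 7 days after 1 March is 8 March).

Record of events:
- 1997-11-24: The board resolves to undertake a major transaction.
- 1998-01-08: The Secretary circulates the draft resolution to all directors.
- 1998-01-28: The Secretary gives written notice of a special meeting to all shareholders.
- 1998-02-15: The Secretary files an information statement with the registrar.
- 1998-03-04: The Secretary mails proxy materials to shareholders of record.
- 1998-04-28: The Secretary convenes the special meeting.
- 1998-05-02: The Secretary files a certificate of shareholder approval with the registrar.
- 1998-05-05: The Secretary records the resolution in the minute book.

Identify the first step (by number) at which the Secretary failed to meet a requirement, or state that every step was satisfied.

Step 1: 47 days after 1997-11-24 (when the board resolution is passed) is 1998-01-10; completed 1998-01-08, before the deadline.
Step 2: 21 days after 1998-01-08 (when the draft resolution is circulated) is 1998-01-29; 1998-01-28 is within that limit.
Step 3: 67 days after 1998-02-12 (end of the 15-day hold period, which began when notice of the special meeting is given on 1998-01-28) is 1998-04-20; done 1998-02-15 — timely.
Step 4: 89 days after 1998-01-28 (when notice of the special meeting is given) is 1998-04-27; completed 1998-03-04, before the deadline.
Step 5: the window is 7–114 days after 1998-01-08 (when the draft resolution is circulated), so 1998-01-15 through 1998-05-02; done 1998-04-28 — within the window.
Step 6: 5 days after 1998-04-28 (when the special meeting is convened) is 1998-05-03; completed 1998-05-02, before the deadline.
Step 7: the window is 7–17 days after 1998-05-02 (when the certificate of approval is filed), so 1998-05-09 through 1998-05-19; 1998-05-05 is 4 days too early.
The procedure was therefore not followed at step 7.

Step 7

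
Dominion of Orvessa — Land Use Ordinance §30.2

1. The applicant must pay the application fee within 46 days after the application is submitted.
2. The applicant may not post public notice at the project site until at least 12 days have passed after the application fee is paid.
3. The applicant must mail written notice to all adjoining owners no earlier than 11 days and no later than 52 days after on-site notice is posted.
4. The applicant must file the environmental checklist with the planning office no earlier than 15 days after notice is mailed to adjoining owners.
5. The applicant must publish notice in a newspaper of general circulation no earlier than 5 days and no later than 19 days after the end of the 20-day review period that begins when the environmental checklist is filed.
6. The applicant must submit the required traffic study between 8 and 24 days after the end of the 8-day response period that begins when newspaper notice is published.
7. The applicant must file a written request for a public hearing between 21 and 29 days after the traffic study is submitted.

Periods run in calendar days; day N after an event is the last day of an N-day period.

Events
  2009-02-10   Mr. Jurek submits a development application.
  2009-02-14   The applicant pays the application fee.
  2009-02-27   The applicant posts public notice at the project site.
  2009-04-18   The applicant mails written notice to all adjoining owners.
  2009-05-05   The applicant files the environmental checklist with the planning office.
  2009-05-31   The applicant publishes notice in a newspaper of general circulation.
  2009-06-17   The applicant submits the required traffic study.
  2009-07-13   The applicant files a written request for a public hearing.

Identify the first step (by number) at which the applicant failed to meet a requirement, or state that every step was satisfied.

None — every step was satisfied

Step 1 — counting 46 days from 2009-02-10 (when the application is submitted) gives a deadline of 2009-03-28; done 2009-02-14 — timely.
Step 2 — must wait 12 days from 2009-02-14 (when the application fee is paid), so not before 2009-02-26; done 2009-02-27 — permitted.
Step 3 — 11 and 52 days from 2009-02-27 (when on-site notice is posted) are 2009-03-10 and 2009-04-20 respectively; done 2009-04-18 — within the window.
Step 4 — must wait 15 days from 2009-04-18 (when notice is mailed to adjoining owners), so not before 2009-05-03; done 2009-05-05, after the minimum wait.
Step 5 — 5 and 19 days from 2009-05-25 (end of the 20-day review period, which began when the environmental checklist is filed on 2009-05-05) are 2009-05-30 and 2009-06-13 respectively; done 2009-05-31 — within the window.
Step 6 — 8 and 24 days from 2009-06-08 (end of the 8-day response period, which began when newspaper notice is published on 2009-05-31) are 2009-06-16 and 2009-07-02 respectively; done 2009-06-17, which is between those dates.
Step 7 — 21 and 29 days from 2009-06-17 (when the traffic study is submitted) are 2009-07-08 and 2009-07-16 respectively; done 2009-07-13, which is between those dates.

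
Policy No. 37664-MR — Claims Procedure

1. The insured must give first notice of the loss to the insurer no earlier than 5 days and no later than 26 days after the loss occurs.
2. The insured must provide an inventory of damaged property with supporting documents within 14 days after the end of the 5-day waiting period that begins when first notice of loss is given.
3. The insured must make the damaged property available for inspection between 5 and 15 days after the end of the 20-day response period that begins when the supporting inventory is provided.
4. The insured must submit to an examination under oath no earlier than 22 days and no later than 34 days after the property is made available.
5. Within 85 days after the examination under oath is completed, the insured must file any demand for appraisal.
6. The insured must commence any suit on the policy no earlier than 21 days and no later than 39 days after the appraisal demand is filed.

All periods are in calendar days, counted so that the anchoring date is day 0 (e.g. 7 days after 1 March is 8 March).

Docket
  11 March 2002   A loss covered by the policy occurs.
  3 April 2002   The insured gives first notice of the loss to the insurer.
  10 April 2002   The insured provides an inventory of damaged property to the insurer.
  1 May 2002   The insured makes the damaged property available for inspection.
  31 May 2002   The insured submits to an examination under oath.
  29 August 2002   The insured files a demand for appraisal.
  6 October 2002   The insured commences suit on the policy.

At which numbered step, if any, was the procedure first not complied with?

(1) the permitted window runs from 11 March 2002 + 5 = 16 March 2002 to 11 March 2002 + 26 = 6 April 2002; 3 April 2002 falls inside that range.
(2) due by 8 April 2002 + 14 days = 22 April 2002; completed 10 April 2002, before the deadline.
(3) the permitted window runs from 30 April 2002 + 5 = 5 May 2002 to 30 April 2002 + 15 = 15 May 2002; done 1 May 2002 — 4 days before the window opened.
Later steps need not be reached.

Step 3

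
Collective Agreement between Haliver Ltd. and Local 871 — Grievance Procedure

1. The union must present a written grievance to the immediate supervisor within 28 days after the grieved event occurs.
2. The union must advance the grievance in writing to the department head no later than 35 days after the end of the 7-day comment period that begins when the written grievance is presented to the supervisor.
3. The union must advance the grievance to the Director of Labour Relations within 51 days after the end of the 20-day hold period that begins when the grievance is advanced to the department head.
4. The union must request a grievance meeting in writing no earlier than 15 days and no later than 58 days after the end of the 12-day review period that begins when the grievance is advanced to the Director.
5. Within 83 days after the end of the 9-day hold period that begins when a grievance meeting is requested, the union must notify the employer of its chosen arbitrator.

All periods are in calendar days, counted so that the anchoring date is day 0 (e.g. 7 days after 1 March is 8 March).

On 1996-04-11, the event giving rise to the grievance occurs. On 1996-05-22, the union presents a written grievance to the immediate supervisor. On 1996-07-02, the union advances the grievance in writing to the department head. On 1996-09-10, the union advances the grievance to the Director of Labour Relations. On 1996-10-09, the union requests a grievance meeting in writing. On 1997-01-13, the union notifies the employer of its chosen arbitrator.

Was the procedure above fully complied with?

(1) due by 1996-04-11 + 28 days = 1996-05-09; not done until 1996-05-22, 13 days after the deadline.
That is the first point of non-compliance.

No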